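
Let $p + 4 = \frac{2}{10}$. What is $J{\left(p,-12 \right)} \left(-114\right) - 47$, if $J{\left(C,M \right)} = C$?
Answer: $\frac{1931}{5} \approx 386.2$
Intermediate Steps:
$p = - \frac{19}{5}$ ($p = -4 + \frac{2}{10} = -4 + 2 \cdot \frac{1}{10} = -4 + \frac{1}{5} = - \frac{19}{5} \approx -3.8$)
$J{\left(p,-12 \right)} \left(-114\right) - 47 = \left(- \frac{19}{5}\right) \left(-114\right) - 47 = \frac{2166}{5} - 47 = \frac{1931}{5}$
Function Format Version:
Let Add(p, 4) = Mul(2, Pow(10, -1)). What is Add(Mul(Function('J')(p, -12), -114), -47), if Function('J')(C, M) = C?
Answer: Rational(1931, 5) ≈ 386.20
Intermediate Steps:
p = Rational(-19, 5) (p = Add(-4, Mul(2, Pow(10, -1))) = Add(-4, Mul(2, Rational(1, 10))) = Add(-4, Rational(1, 5)) = Rational(-19, 5) ≈ -3.8000)
Add(Mul(Function('J')(p, -12), -114), -47) = Add(Mul(Rational(-19, 5), -114), -47) = Add(Rational(2166, 5), -47) = Rational(1931, 5)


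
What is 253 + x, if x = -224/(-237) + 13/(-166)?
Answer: 9987629/39342 ≈ 253.87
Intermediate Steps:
x = 34103/39342 (x = -224*(-1/237) + 13*(-1/166) = 224/237 - 13/166 = 34103/39342 ≈ 0.86683)
253 + x = 253 + 34103/39342 = 9987629/39342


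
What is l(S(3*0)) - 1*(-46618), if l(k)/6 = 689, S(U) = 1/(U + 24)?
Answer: 50752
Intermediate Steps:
S(U) = 1/(24 + U)
l(k) = 4134 (l(k) = 6*689 = 4134)
l(S(3*0)) - 1*(-46618) = 4134 - 1*(-46618) = 4134 + 46618 = 50752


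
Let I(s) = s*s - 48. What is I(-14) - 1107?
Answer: -959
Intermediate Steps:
I(s) = -48 + s² (I(s) = s² - 48 = -48 + s²)
I(-14) - 1107 = (-48 + (-14)²) - 1107 = (-48 + 196) - 1107 = 148 - 1107 = -959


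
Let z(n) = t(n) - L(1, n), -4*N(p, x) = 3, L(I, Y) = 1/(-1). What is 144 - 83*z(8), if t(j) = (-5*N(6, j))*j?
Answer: -2429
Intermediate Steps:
L(I, Y) = -1
N(p, x) = -¾ (N(p, x) = -¼*3 = -¾)
t(j) = 15*j/4 (t(j) = (-5*(-¾))*j = 15*j/4)
z(n) = 1 + 15*n/4 (z(n) = 15*n/4 - 1*(-1) = 15*n/4 + 1 = 1 + 15*n/4)
144 - 83*z(8) = 144 - 83*(1 + (15/4)*8) = 144 - 83*(1 + 30) = 144 - 83*31 = 144 - 2573 = -2429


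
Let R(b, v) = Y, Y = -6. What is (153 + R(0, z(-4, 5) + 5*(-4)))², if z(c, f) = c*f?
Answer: 21609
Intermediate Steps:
R(b, v) = -6
(153 + R(0, z(-4, 5) + 5*(-4)))² = (153 - 6)² = 147² = 21609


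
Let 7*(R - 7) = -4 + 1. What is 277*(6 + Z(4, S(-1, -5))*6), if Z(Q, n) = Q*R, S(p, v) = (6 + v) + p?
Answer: 317442/7 ≈ 45349.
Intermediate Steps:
R = 46/7 (R = 7 + (-4 + 1)/7 = 7 + (⅐)*(-3) = 7 - 3/7 = 46/7 ≈ 6.5714)
S(p, v) = 6 + p + v
Z(Q, n) = 46*Q/7 (Z(Q, n) = Q*(46/7) = 46*Q/7)
277*(6 + Z(4, S(-1, -5))*6) = 277*(6 + ((46/7)*4)*6) = 277*(6 + (184/7)*6) = 277*(6 + 1104/7) = 277*(1146/7) = 317442/7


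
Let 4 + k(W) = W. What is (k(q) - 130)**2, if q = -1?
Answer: 18225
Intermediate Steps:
k(W) = -4 + W
(k(q) - 130)**2 = ((-4 - 1) - 130)**2 = (-5 - 130)**2 = (-135)**2 = 18225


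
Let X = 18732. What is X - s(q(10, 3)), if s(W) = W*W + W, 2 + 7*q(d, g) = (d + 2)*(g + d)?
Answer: 18226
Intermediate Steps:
q(d, g) = -2/7 + (2 + d)*(d + g)/7 (q(d, g) = -2/7 + ((d + 2)*(g + d))/7 = -2/7 + ((2 + d)*(d + g))/7 = -2/7 + (2 + d)*(d + g)/7)
s(W) = W + W² (s(W) = W² + W = W + W²)
X - s(q(10, 3)) = 18732 - (-2/7 + (⅐)*10² + (2/7)*10 + (2/7)*3 + (⅐)*10*3)*(1 + (-2/7 + (⅐)*10² + (2/7)*10 + (2/7)*3 + (⅐)*10*3)) = 18732 - (-2/7 + (⅐)*100 + 20/7 + 6/7 + 30/7)*(1 + (-2/7 + (⅐)*100 + 20/7 + 6/7 + 30/7)) = 18732 - (-2/7 + 100/7 + 20/7 + 6/7 + 30/7)*(1 + (-2/7 + 100/7 + 20/7 + 6/7 + 30/7)) = 18732 - 22*(1 + 22) = 18732 - 22*23 = 18732 - 1*506 = 18732 - 506 = 18226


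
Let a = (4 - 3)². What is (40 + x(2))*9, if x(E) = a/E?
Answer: 729/2 ≈ 364.50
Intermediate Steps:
a = 1 (a = 1² = 1)
x(E) = 1/E
(40 + x(2))*9 = (40 + 1/2)*9 = (40 + ½)*9 = (81/2)*9 = 729/2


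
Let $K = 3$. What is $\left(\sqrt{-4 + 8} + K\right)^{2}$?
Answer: $25$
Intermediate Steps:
$\left(\sqrt{-4 + 8} + K\right)^{2} = \left(\sqrt{-4 + 8} + 3\right)^{2} = \left(\sqrt{4} + 3\right)^{2} = \left(2 + 3\right)^{2} = 5^{2} = 25$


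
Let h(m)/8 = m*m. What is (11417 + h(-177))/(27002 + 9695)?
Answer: 262049/36697 ≈ 7.1409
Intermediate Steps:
h(m) = 8*m² (h(m) = 8*(m*m) = 8*m²)
(11417 + h(-177))/(27002 + 9695) = (11417 + 8*(-177)²)/(27002 + 9695) = (11417 + 8*31329)/36697 = (11417 + 250632)*(1/36697) = 262049*(1/36697) = 262049/36697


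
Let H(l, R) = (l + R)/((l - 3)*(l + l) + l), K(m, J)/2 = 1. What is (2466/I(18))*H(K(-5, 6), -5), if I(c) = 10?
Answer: 3699/10 ≈ 369.90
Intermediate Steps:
K(m, J) = 2 (K(m, J) = 2*1 = 2)
H(l, R) = (R + l)/(l + 2*l*(-3 + l)) (H(l, R) = (R + l)/((-3 + l)*(2*l) + l) = (R + l)/(2*l*(-3 + l) + l) = (R + l)/(l + 2*l*(-3 + l)))
(2466/I(18))*H(K(-5, 6), -5) = (2466/10)*((-5 + 2)/(2*(-5 + 2*2))) = (2466*(⅒))*((½)*(-3)/(-5 + 4)) = 1233*((½)*(-3)/(-1))/5 = 1233*((½)*(-1)*(-3))/5 = (1233/5)*(3/2) = 3699/10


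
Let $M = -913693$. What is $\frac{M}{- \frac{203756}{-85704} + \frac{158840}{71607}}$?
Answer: $- \frac{155759436745814}{783432757} \approx -1.9882 \cdot 10^{5}$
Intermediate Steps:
$\frac{M}{- \frac{203756}{-85704} + \frac{158840}{71607}} = - \frac{913693}{- \frac{203756}{-85704} + \frac{158840}{71607}} = - \frac{913693}{\left(-203756\right) \left(- \frac{1}{85704}\right) + 158840 \cdot \frac{1}{71607}} = - \frac{913693}{\frac{50939}{21426} + \frac{158840}{71607}} = - \frac{913693}{\frac{783432757}{170472398}} = \left(-913693\right) \frac{170472398}{783432757} = - \frac{155759436745814}{783432757}$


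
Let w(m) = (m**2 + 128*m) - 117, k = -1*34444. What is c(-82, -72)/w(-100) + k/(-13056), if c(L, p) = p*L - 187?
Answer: 6457999/9521088 ≈ 0.67828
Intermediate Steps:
c(L, p) = -187 + L*p (c(L, p) = L*p - 187 = -187 + L*p)
k = -34444
w(m) = -117 + m**2 + 128*m
c(-82, -72)/w(-100) + k/(-13056) = (-187 - 82*(-72))/(-117 + (-100)**2 + 128*(-100)) - 34444/(-13056) = (-187 + 5904)/(-117 + 10000 - 12800) - 34444*(-1/13056) = 5717/(-2917) + 8611/3264 = 5717*(-1/2917) + 8611/3264 = -5717/2917 + 8611/3264 = 6457999/9521088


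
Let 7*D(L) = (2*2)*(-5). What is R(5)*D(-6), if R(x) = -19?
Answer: 380/7 ≈ 54.286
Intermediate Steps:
D(L) = -20/7 (D(L) = ((2*2)*(-5))/7 = (4*(-5))/7 = (⅐)*(-20) = -20/7)
R(5)*D(-6) = -19*(-20/7) = 380/7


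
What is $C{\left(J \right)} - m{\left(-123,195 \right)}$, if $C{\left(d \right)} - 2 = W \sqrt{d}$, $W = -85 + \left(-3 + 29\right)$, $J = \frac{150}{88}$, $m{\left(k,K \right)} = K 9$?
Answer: $-1753 - \frac{295 \sqrt{33}}{22} \approx -1830.0$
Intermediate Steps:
$m{\left(k,K \right)} = 9 K$
$J = \frac{75}{44}$ ($J = 150 \cdot \frac{1}{88} = \frac{75}{44} \approx 1.7045$)
$W = -59$ ($W = -85 + 26 = -59$)
$C{\left(d \right)} = 2 - 59 \sqrt{d}$
$C{\left(J \right)} - m{\left(-123,195 \right)} = \left(2 - 59 \sqrt{\frac{75}{44}}\right) - 9 \cdot 195 = \left(2 - 59 \frac{5 \sqrt{33}}{22}\right) - 1755 = \left(2 - \frac{295 \sqrt{33}}{22}\right) - 1755 = -1753 - \frac{295 \sqrt{33}}{22}$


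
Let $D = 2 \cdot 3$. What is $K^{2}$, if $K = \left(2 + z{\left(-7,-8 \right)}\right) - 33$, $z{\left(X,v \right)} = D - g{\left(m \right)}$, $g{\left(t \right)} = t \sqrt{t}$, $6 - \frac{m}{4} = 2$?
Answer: $7921$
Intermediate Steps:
$m = 16$ ($m = 24 - 8 = 16$)
$D = 6$
$g{\left(t \right)} = t^{\frac{3}{2}}$
$z{\left(X,v \right)} = -58$ ($z{\left(X,v \right)} = 6 - 16^{\frac{3}{2}} = 6 - 64 = -58$)
$K = -89$ ($K = \left(2 - 58\right) - 33 = -56 - 33 = -89$)
$K^{2} = \left(-89\right)^{2} = 7921$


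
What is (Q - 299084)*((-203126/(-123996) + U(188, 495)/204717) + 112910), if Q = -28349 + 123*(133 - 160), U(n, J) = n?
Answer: -78999465870924127945/2115340761 ≈ -3.7346e+10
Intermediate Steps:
Q = -31670 (Q = -28349 + 123*(-27) = -28349 - 3321 = -31670)
(Q - 299084)*((-203126/(-123996) + U(188, 495)/204717) + 112910) = (-31670 - 299084)*((-203126/(-123996) + 188/204717) + 112910) = -330754*((-203126*(-1/123996) + 188*(1/204717)) + 112910) = -330754*((101563/61998 + 188/204717) + 112910) = -330754*(6934442765/4230681522 + 112910) = -330754*477693185091785/4230681522 = -78999465870924127945/2115340761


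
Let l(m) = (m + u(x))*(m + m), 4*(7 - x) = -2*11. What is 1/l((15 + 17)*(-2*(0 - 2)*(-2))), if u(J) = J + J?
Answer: 1/118272 ≈ 8.4551e-6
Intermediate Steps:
x = 25/2 (x = 7 - (-1)*11/2 = 7 - ¼*(-22) = 7 + 11/2 = 25/2 ≈ 12.500)
u(J) = 2*J
l(m) = 2*m*(25 + m) (l(m) = (m + 2*(25/2))*(m + m) = (m + 25)*(2*m) = (25 + m)*(2*m) = 2*m*(25 + m))
1/l((15 + 17)*(-2*(0 - 2)*(-2))) = 1/(2*((15 + 17)*(-2*(0 - 2)*(-2)))*(25 + (15 + 17)*(-2*(0 - 2)*(-2)))) = 1/(2*(32*(-2*(-2)*(-2)))*(25 + 32*(-2*(-2)*(-2)))) = 1/(2*(32*(4*(-2)))*(25 + 32*(4*(-2)))) = 1/(2*(32*(-8))*(25 + 32*(-8))) = 1/(2*(-256)*(25 - 256)) = 1/(2*(-256)*(-231)) = 1/118272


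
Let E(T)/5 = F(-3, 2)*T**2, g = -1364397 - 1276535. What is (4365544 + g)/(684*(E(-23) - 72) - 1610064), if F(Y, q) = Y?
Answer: -431153/1771713 ≈ -0.24335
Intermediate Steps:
g = -2640932
E(T) = -15*T**2 (E(T) = 5*(-3*T**2) = -15*T**2)
(4365544 + g)/(684*(E(-23) - 72) - 1610064) = (4365544 - 2640932)/(684*(-15*(-23)**2 - 72) - 1610064) = 1724612/(684*(-15*529 - 72) - 1610064) = 1724612/(684*(-7935 - 72) - 1610064) = 1724612/(684*(-8007) - 1610064) = 1724612/(-5476788 - 1610064) = 1724612/(-7086852) = 1724612*(-1/7086852) = -431153/1771713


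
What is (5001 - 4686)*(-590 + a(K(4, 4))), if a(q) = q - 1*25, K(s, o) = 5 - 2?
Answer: -192780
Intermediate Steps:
K(s, o) = 3
a(q) = -25 + q (a(q) = q - 25 = -25 + q)
(5001 - 4686)*(-590 + a(K(4, 4))) = (5001 - 4686)*(-590 + (-25 + 3)) = 315*(-590 - 22) = 315*(-612) = -192780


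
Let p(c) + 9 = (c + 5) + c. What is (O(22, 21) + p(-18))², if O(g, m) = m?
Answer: 361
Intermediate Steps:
p(c) = -4 + 2*c (p(c) = -9 + ((c + 5) + c) = -9 + ((5 + c) + c) = -9 + (5 + 2*c) = -4 + 2*c)
(O(22, 21) + p(-18))² = (21 + (-4 + 2*(-18)))² = (21 + (-4 - 36))² = (21 - 40)² = (-19)² = 361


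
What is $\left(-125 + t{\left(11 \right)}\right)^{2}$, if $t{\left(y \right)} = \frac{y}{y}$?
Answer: $15376$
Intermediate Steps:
$t{\left(y \right)} = 1$
$\left(-125 + t{\left(11 \right)}\right)^{2} = \left(-125 + 1\right)^{2} = \left(-124\right)^{2} = 15376$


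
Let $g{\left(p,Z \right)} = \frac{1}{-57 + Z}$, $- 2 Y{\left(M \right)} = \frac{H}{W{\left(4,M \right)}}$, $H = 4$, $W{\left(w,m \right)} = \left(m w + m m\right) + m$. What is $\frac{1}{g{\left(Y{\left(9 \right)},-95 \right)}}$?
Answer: $-152$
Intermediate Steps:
$W{\left(w,m \right)} = m + m^{2} + m w$ ($W{\left(w,m \right)} = \left(m w + m^{2}\right) + m = \left(m^{2} + m w\right) + m = m + m^{2} + m w$)
$Y{\left(M \right)} = - \frac{2}{M \left(5 + M\right)}$ ($Y{\left(M \right)} = - \frac{4 \frac{1}{M \left(1 + M + 4\right)}}{2} = - \frac{4 \frac{1}{M \left(5 + M\right)}}{2} = - \frac{4 \frac{1}{M} \frac{1}{5 + M}}{2} = - \frac{2}{M \left(5 + M\right)}$)
$\frac{1}{g{\left(Y{\left(9 \right)},-95 \right)}} = \frac{1}{\frac{1}{-57 - 95}} = \frac{1}{\frac{1}{-152}} = \frac{1}{- \frac{1}{152}} = -152$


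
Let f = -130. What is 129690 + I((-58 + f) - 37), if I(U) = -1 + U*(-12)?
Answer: 132389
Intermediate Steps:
I(U) = -1 - 12*U
129690 + I((-58 + f) - 37) = 129690 + (-1 - 12*((-58 - 130) - 37)) = 129690 + (-1 - 12*(-188 - 37)) = 129690 + (-1 - 12*(-225)) = 129690 + (-1 + 2700) = 129690 + 2699 = 132389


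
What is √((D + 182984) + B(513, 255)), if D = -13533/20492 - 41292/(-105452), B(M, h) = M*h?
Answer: √22895469071329045691009/270115298 ≈ 560.18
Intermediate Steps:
D = -145231563/540230596 (D = -13533*1/20492 - 41292*(-1/105452) = -13533/20492 + 10323/26363 = -145231563/540230596 ≈ -0.26883)
√((D + 182984) + B(513, 255)) = √((-145231563/540230596 + 182984) + 513*255) = √(98853410146901/540230596 + 130815) = √(169523675562641/540230596) = √22895469071329045691009/270115298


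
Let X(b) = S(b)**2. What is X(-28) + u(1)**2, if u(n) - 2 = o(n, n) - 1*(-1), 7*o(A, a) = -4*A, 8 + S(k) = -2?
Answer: 5189/49 ≈ 105.90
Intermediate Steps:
S(k) = -10 (S(k) = -8 - 2 = -10)
X(b) = 100 (X(b) = (-10)**2 = 100)
o(A, a) = -4*A/7 (o(A, a) = (-4*A)/7 = -4*A/7)
u(n) = 3 - 4*n/7 (u(n) = 2 + (-4*n/7 - 1*(-1)) = 2 + (-4*n/7 + 1) = 2 + (1 - 4*n/7) = 3 - 4*n/7)
X(-28) + u(1)**2 = 100 + (3 - 4/7*1)**2 = 100 + (3 - 4/7)**2 = 100 + (17/7)**2 = 100 + 289/49 = 5189/49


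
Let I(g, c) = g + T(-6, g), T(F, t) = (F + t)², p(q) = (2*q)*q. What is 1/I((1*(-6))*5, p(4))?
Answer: 1/1266 ≈ 0.00078989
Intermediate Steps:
p(q) = 2*q²
I(g, c) = g + (-6 + g)²
1/I((1*(-6))*5, p(4)) = 1/((1*(-6))*5 + (-6 + (1*(-6))*5)²) = 1/(-6*5 + (-6 - 6*5)²) = 1/(-30 + (-6 - 30)²) = 1/(-30 + (-36)²) = 1/(-30 + 1296) = 1/1266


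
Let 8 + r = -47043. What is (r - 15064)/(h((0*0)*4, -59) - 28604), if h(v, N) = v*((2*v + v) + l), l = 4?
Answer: 62115/28604 ≈ 2.1716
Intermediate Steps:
r = -47051 (r = -8 - 47043 = -47051)
h(v, N) = v*(4 + 3*v) (h(v, N) = v*((2*v + v) + 4) = v*(3*v + 4) = v*(4 + 3*v))
(r - 15064)/(h((0*0)*4, -59) - 28604) = (-47051 - 15064)/(((0*0)*4)*(4 + 3*((0*0)*4)) - 28604) = -62115/((0*4)*(4 + 3*(0*4)) - 28604) = -62115/(0*(4 + 3*0) - 28604) = -62115/(0*(4 + 0) - 28604) = -62115/(0*4 - 28604) = -62115/(0 - 28604) = -62115/(-28604) = -62115*(-1/28604) = 62115/28604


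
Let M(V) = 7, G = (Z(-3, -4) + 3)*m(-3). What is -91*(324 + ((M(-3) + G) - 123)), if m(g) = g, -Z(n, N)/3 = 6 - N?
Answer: -26299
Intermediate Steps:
Z(n, N) = -18 + 3*N (Z(n, N) = -3*(6 - N) = -18 + 3*N)
G = 81 (G = ((-18 + 3*(-4)) + 3)*(-3) = ((-18 - 12) + 3)*(-3) = (-30 + 3)*(-3) = -27*(-3) = 81)
-91*(324 + ((M(-3) + G) - 123)) = -91*(324 + ((7 + 81) - 123)) = -91*(324 + (88 - 123)) = -91*(324 - 35) = -91*289 = -26299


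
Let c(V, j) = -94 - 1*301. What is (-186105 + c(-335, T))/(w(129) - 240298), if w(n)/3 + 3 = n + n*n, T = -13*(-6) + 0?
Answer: 186500/189997 ≈ 0.98159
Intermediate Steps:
T = 78 (T = 78 + 0 = 78)
c(V, j) = -395 (c(V, j) = -94 - 301 = -395)
w(n) = -9 + 3*n + 3*n**2 (w(n) = -9 + 3*(n + n*n) = -9 + 3*(n + n**2) = -9 + (3*n + 3*n**2) = -9 + 3*n + 3*n**2)
(-186105 + c(-335, T))/(w(129) - 240298) = (-186105 - 395)/((-9 + 3*129 + 3*129**2) - 240298) = -186500/((-9 + 387 + 3*16641) - 240298) = -186500/((-9 + 387 + 49923) - 240298) = -186500/(50301 - 240298) = -186500/(-189997) = -186500*(-1/189997) = 186500/189997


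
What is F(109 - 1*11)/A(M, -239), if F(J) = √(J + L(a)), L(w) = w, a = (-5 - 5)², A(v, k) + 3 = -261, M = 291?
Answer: -√22/88 ≈ -0.053300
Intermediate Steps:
A(v, k) = -264 (A(v, k) = -3 - 261 = -264)
a = 100 (a = (-10)² = 100)
F(J) = √(100 + J) (F(J) = √(J + 100) = √(100 + J))
F(109 - 1*11)/A(M, -239) = √(100 + (109 - 1*11))/(-264) = √(100 + (109 - 11))*(-1/264) = √(100 + 98)*(-1/264) = √198*(-1/264) = (3*√22)*(-1/264) = -√22/88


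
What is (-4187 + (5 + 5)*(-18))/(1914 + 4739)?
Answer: -4367/6653 ≈ -0.65640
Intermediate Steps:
(-4187 + (5 + 5)*(-18))/(1914 + 4739) = (-4187 + 10*(-18))/6653 = (-4187 - 180)*(1/6653) = -4367*1/6653 = -4367/6653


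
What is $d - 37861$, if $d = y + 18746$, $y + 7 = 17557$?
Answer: $-1565$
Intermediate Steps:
$y = 17550$ ($y = -7 + 17557 = 17550$)
$d = 36296$ ($d = 17550 + 18746 = 36296$)
$d - 37861 = 36296 - 37861 = -1565$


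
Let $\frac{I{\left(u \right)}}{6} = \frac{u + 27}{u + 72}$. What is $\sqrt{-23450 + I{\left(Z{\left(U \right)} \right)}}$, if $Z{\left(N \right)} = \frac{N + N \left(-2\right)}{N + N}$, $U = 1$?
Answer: $\frac{2 i \sqrt{119870894}}{143} \approx 153.13 i$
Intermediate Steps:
$Z{\left(N \right)} = - \frac{1}{2}$ ($Z{\left(N \right)} = \frac{N - 2 N}{2 N} = - N \frac{1}{2 N} = - \frac{1}{2}$)
$I{\left(u \right)} = \frac{6 \left(27 + u\right)}{72 + u}$ ($I{\left(u \right)} = 6 \frac{u + 27}{u + 72} = 6 \frac{27 + u}{72 + u} = \frac{6 \left(27 + u\right)}{72 + u}$)
$\sqrt{-23450 + I{\left(Z{\left(U \right)} \right)}} = \sqrt{-23450 + \frac{6 \left(27 - \frac{1}{2}\right)}{72 - \frac{1}{2}}} = \sqrt{-23450 + 6 \frac{1}{\frac{143}{2}} \cdot \frac{53}{2}} = \sqrt{-23450 + 6 \cdot \frac{2}{143} \cdot \frac{53}{2}} = \sqrt{-23450 + \frac{318}{143}} = \sqrt{- \frac{3353032}{143}} = \frac{2 i \sqrt{119870894}}{143}$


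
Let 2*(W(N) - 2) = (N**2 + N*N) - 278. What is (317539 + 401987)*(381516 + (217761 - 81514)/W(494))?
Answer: 66952978719939906/243899 ≈ 2.7451e+11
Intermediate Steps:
W(N) = -137 + N**2 (W(N) = 2 + ((N**2 + N*N) - 278)/2 = 2 + ((N**2 + N**2) - 278)/2 = 2 + (2*N**2 - 278)/2 = 2 + (-278 + 2*N**2)/2 = 2 + (-139 + N**2) = -137 + N**2)
(317539 + 401987)*(381516 + (217761 - 81514)/W(494)) = (317539 + 401987)*(381516 + (217761 - 81514)/(-137 + 494**2)) = 719526*(381516 + 136247/(-137 + 244036)) = 719526*(381516 + 136247/243899) = 719526*(93051507131/243899) = 66952978719939906/243899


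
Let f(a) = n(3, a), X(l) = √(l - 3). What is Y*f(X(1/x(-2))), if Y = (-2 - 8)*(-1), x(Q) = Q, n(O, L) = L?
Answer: 5*I*√14 ≈ 18.708*I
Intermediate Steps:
X(l) = √(-3 + l)
f(a) = a
Y = 10 (Y = -10*(-1) = 10)
Y*f(X(1/x(-2))) = 10*√(-3 + 1/(-2)) = 10*√(-3 - ½) = 10*√(-7/2) = 10*(I*√14/2) = 5*I*√14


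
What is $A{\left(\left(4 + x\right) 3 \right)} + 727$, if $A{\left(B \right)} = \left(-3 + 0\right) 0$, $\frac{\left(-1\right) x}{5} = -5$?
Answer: $727$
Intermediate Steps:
$x = 25$ ($x = \left(-5\right) \left(-5\right) = 25$)
$A{\left(B \right)} = 0$ ($A{\left(B \right)} = \left(-3\right) 0 = 0$)
$A{\left(\left(4 + x\right) 3 \right)} + 727 = 0 + 727 = 727$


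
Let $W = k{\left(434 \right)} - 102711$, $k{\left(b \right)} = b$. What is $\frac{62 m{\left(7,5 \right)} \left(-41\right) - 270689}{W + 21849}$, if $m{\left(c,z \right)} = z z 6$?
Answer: $\frac{651989}{80428} \approx 8.1065$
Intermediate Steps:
$m{\left(c,z \right)} = 6 z^{2}$ ($m{\left(c,z \right)} = z^{2} \cdot 6 = 6 z^{2}$)
$W = -102277$ ($W = 434 - 102711 = -102277$)
$\frac{62 m{\left(7,5 \right)} \left(-41\right) - 270689}{W + 21849} = \frac{62 \cdot 6 \cdot 5^{2} \left(-41\right) - 270689}{-102277 + 21849} = \frac{62 \cdot 6 \cdot 25 \left(-41\right) - 270689}{-80428} = \left(62 \cdot 150 \left(-41\right) - 270689\right) \left(- \frac{1}{80428}\right) = \left(9300 \left(-41\right) - 270689\right) \left(- \frac{1}{80428}\right) = \left(-381300 - 270689\right) \left(- \frac{1}{80428}\right) = \left(-651989\right) \left(- \frac{1}{80428}\right) = \frac{651989}{80428}$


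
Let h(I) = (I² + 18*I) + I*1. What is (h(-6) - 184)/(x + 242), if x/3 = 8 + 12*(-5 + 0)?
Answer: -131/43 ≈ -3.0465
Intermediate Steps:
x = -156 (x = 3*(8 + 12*(-5 + 0)) = 3*(8 + 12*(-5)) = 3*(8 - 60) = 3*(-52) = -156)
h(I) = I² + 19*I (h(I) = (I² + 18*I) + I = I² + 19*I)
(h(-6) - 184)/(x + 242) = (-6*(19 - 6) - 184)/(-156 + 242) = (-6*13 - 184)/86 = (-78 - 184)*(1/86) = -262*1/86 = -131/43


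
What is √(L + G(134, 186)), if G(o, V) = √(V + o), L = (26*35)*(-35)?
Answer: √(-31850 + 8*√5) ≈ 178.42*I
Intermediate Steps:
L = -31850 (L = 910*(-35) = -31850)
√(L + G(134, 186)) = √(-31850 + √(186 + 134)) = √(-31850 + √320) = √(-31850 + 8*√5)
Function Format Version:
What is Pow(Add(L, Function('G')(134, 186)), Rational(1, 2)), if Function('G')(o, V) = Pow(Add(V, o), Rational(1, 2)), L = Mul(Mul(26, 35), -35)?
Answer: Pow(Add(-31850, Mul(8, Pow(5, Rational(1, 2)))), Rational(1, 2)) ≈ Mul(178.42, I)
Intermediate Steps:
L = -31850 (L = Mul(910, -35) = -31850)
Pow(Add(L, Function('G')(134, 186)), Rational(1, 2)) = Pow(Add(-31850, Pow(Add(186, 134), Rational(1, 2))), Rational(1, 2)) = Pow(Add(-31850, Pow(320, Rational(1, 2))), Rational(1, 2)) = Pow(Add(-31850, Mul(8, Pow(5, Rational(1, 2)))), Rational(1, 2))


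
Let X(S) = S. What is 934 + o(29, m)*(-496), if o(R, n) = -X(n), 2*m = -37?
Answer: -8242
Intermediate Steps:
m = -37/2 (m = (½)*(-37) = -37/2 ≈ -18.500)
o(R, n) = -n
934 + o(29, m)*(-496) = 934 - 1*(-37/2)*(-496) = 934 + (37/2)*(-496) = 934 - 9176 = -8242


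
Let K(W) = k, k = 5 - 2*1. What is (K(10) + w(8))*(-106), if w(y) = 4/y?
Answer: -371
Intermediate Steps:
k = 3 (k = 5 - 2 = 3)
K(W) = 3
(K(10) + w(8))*(-106) = (3 + 4/8)*(-106) = (3 + 4*(1/8))*(-106) = (3 + 1/2)*(-106) = (7/2)*(-106) = -371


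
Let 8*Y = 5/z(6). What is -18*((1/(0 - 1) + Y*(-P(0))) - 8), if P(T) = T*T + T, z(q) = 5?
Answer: 162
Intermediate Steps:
P(T) = T + T² (P(T) = T² + T = T + T²)
Y = ⅛ (Y = (5/5)/8 = (5*(⅕))/8 = (⅛)*1 = ⅛ ≈ 0.12500)
-18*((1/(0 - 1) + Y*(-P(0))) - 8) = -18*((1/(0 - 1) + (-0*(1 + 0))/8) - 8) = -18*((1/(-1) + (-0)/8) - 8) = -18*((-1 + (-1*0)/8) - 8) = -18*((-1 + (⅛)*0) - 8) = -18*((-1 + 0) - 8) = -18*(-1 - 8) = -18*(-9) = 162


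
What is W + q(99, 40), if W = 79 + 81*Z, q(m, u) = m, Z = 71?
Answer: 5929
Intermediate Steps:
W = 5830 (W = 79 + 81*71 = 79 + 5751 = 5830)
W + q(99, 40) = 5830 + 99 = 5929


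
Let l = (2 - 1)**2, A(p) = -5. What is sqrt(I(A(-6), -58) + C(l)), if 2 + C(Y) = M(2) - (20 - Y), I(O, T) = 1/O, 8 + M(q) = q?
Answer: 2*I*sqrt(170)/5 ≈ 5.2154*I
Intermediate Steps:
M(q) = -8 + q
l = 1 (l = 1**2 = 1)
C(Y) = -28 + Y (C(Y) = -2 + ((-8 + 2) - (20 - Y)) = -2 + (-6 + (-20 + Y)) = -2 + (-26 + Y) = -28 + Y)
sqrt(I(A(-6), -58) + C(l)) = sqrt(1/(-5) + (-28 + 1)) = sqrt(-1/5 - 27) = sqrt(-136/5) = 2*I*sqrt(170)/5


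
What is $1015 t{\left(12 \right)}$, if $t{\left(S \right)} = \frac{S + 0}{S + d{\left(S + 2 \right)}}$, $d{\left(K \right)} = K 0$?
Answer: $1015$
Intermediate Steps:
$d{\left(K \right)} = 0$
$t{\left(S \right)} = 1$ ($t{\left(S \right)} = \frac{S + 0}{S + 0} = \frac{S}{S} = 1$)
$1015 t{\left(12 \right)} = 1015 \cdot 1 = 1015$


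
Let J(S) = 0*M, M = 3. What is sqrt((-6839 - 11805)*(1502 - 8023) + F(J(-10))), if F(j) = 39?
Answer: sqrt(121577563) ≈ 11026.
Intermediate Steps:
J(S) = 0 (J(S) = 0*3 = 0)
sqrt((-6839 - 11805)*(1502 - 8023) + F(J(-10))) = sqrt((-6839 - 11805)*(1502 - 8023) + 39) = sqrt(-18644*(-6521) + 39) = sqrt(121577524 + 39) = sqrt(121577563)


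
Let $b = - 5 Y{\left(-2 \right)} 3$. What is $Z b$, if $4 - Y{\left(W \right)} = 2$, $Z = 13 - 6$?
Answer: $-210$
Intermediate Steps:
$Z = 7$ ($Z = 13 - 6 = 7$)
$Y{\left(W \right)} = 2$ ($Y{\left(W \right)} = 4 - 2 = 2$)
$b = -30$ ($b = \left(-5\right) 2 \cdot 3 = \left(-10\right) 3 = -30$)
$Z b = 7 \left(-30\right) = -210$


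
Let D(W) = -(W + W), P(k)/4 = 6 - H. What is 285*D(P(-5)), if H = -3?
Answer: -20520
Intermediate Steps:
P(k) = 36 (P(k) = 4*(6 - 1*(-3)) = 4*(6 + 3) = 4*9 = 36)
D(W) = -2*W
285*D(P(-5)) = 285*(-2*36) = 285*(-72) = -20520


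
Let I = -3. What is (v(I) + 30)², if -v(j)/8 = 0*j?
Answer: 900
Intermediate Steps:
v(j) = 0 (v(j) = -0*j = -8*0 = 0)
(v(I) + 30)² = (0 + 30)² = 30² = 900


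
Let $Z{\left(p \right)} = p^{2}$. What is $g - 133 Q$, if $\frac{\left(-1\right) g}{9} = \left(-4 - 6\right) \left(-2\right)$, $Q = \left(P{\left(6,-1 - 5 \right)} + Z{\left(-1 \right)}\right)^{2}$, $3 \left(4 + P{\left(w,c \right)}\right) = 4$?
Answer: $- \frac{4945}{9} \approx -549.44$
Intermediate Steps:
$P{\left(w,c \right)} = - \frac{8}{3}$ ($P{\left(w,c \right)} = -4 + \frac{1}{3} \cdot 4 = -4 + \frac{4}{3} = - \frac{8}{3}$)
$Q = \frac{25}{9}$ ($Q = \left(- \frac{8}{3} + \left(-1\right)^{2}\right)^{2} = \left(- \frac{8}{3} + 1\right)^{2} = \left(- \frac{5}{3}\right)^{2} = \frac{25}{9} \approx 2.7778$)
$g = -180$ ($g = - 9 \left(-4 - 6\right) \left(-2\right) = - 9 \left(\left(-10\right) \left(-2\right)\right) = \left(-9\right) 20 = -180$)
$g - 133 Q = -180 - \frac{3325}{9} = - \frac{4945}{9}$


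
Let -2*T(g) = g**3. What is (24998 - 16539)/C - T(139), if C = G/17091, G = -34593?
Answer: 30871490843/23062 ≈ 1.3386e+6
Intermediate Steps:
C = -11531/5697 (C = -34593/17091 = -34593*1/17091 = -11531/5697 ≈ -2.0240)
T(g) = -g**3/2
(24998 - 16539)/C - T(139) = (24998 - 16539)/(-11531/5697) - (-1)*139**3/2 = 8459*(-5697/11531) - (-1)*2685619/2 = -48190923/11531 - 1*(-2685619/2) = -48190923/11531 + 2685619/2 = 30871490843/23062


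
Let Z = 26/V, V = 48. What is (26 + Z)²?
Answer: 405769/576 ≈ 704.46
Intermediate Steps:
Z = 13/24 (Z = 26/48 = 26*(1/48) = 13/24 ≈ 0.54167)
(26 + Z)² = (26 + 13/24)² = (637/24)² = 405769/576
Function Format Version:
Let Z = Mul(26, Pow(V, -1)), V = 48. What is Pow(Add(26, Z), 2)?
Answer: Rational(405769, 576) ≈ 704.46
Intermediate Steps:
Z = Rational(13, 24) (Z = Mul(26, Pow(48, -1)) = Mul(26, Rational(1, 48)) = Rational(13, 24) ≈ 0.54167)
Pow(Add(26, Z), 2) = Pow(Add(26, Rational(13, 24)), 2) = Pow(Rational(637, 24), 2) = Rational(405769, 576)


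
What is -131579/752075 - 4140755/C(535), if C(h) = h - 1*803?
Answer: 46479448559/3008300 ≈ 15450.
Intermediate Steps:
C(h) = -803 + h (C(h) = h - 803 = -803 + h)
-131579/752075 - 4140755/C(535) = -131579/752075 - 4140755/(-803 + 535) = -131579*1/752075 - 4140755/(-268) = -131579/752075 - 4140755*(-1/268) = -131579/752075 + 4140755/268 = 46479448559/3008300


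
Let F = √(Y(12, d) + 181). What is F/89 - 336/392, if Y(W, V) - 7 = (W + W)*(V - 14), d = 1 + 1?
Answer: -6/7 + 10*I/89 ≈ -0.85714 + 0.11236*I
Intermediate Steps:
d = 2
Y(W, V) = 7 + 2*W*(-14 + V) (Y(W, V) = 7 + (W + W)*(V - 14) = 7 + (2*W)*(-14 + V) = 7 + 2*W*(-14 + V))
F = 10*I (F = √((7 - 28*12 + 2*2*12) + 181) = √((7 - 336 + 48) + 181) = √(-281 + 181) = √(-100) = 10*I ≈ 10.0*I)
F/89 - 336/392 = (10*I)/89 - 336/392 = (10*I)*(1/89) - 336*1/392 = 10*I/89 - 6/7 = -6/7 + 10*I/89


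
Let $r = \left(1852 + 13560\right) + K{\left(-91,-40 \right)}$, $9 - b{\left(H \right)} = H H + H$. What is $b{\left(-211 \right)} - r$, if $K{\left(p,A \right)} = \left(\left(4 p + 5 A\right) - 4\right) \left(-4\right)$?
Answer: $-61985$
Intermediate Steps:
$b{\left(H \right)} = 9 - H - H^{2}$ ($b{\left(H \right)} = 9 - \left(H H + H\right) = 9 - \left(H^{2} + H\right) = 9 - \left(H + H^{2}\right) = 9 - H - H^{2}$)
$K{\left(p,A \right)} = 16 - 20 A - 16 p$ ($K{\left(p,A \right)} = \left(-4 + 4 p + 5 A\right) \left(-4\right) = 16 - 20 A - 16 p$)
$r = 17684$ ($r = \left(1852 + 13560\right) - -2272 = 15412 + \left(16 + 800 + 1456\right) = 15412 + 2272 = 17684$)
$b{\left(-211 \right)} - r = \left(9 - -211 - \left(-211\right)^{2}\right) - 17684 = \left(9 + 211 - 44521\right) - 17684 = -44301 - 17684 = -61985$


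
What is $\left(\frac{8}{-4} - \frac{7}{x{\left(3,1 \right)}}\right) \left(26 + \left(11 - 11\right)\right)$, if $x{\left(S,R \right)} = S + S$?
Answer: $- \frac{247}{3} \approx -82.333$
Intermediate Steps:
$x{\left(S,R \right)} = 2 S$
$\left(\frac{8}{-4} - \frac{7}{x{\left(3,1 \right)}}\right) \left(26 + \left(11 - 11\right)\right) = \left(\frac{8}{-4} - \frac{7}{2 \cdot 3}\right) \left(26 + \left(11 - 11\right)\right) = \left(8 \left(- \frac{1}{4}\right) - \frac{7}{6}\right) \left(26 + \left(11 - 11\right)\right) = \left(-2 - \frac{7}{6}\right) \left(26 + 0\right) = \left(-2 - \frac{7}{6}\right) 26 = \left(- \frac{19}{6}\right) 26 = - \frac{247}{3}$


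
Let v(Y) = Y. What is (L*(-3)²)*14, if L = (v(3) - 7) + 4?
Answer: 0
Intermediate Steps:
L = 0 (L = (3 - 7) + 4 = -4 + 4 = 0)
(L*(-3)²)*14 = (0*(-3)²)*14 = (0*9)*14 = 0*14 = 0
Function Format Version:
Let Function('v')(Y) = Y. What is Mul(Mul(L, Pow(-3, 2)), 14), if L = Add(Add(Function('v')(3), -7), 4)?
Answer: 0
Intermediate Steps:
L = 0 (L = Add(Add(3, -7), 4) = Add(-4, 4) = 0)
Mul(Mul(L, Pow(-3, 2)), 14) = Mul(Mul(0, Pow(-3, 2)), 14) = Mul(Mul(0, 9), 14) = Mul(0, 14) = 0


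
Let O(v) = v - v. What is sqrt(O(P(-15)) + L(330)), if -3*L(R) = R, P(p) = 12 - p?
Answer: I*sqrt(110) ≈ 10.488*I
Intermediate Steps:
L(R) = -R/3
O(v) = 0
sqrt(O(P(-15)) + L(330)) = sqrt(0 - 1/3*330) = sqrt(0 - 110) = sqrt(-110) = I*sqrt(110)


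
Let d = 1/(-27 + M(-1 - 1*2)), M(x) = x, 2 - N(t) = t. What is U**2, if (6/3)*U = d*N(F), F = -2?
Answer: 1/225 ≈ 0.0044444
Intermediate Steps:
N(t) = 2 - t
d = -1/30 (d = 1/(-27 + (-1 - 1*2)) = 1/(-27 + (-1 - 2)) = 1/(-27 - 3) = 1/(-30) = -1/30 ≈ -0.033333)
U = -1/15 (U = (-(2 - 1*(-2))/30)/2 = (-(2 + 2)/30)/2 = (-1/30*4)/2 = (1/2)*(-2/15) = -1/15 ≈ -0.066667)
U**2 = (-1/15)**2 = 1/225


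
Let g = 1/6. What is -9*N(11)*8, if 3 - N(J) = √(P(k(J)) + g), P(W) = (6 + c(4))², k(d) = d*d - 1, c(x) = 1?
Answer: -216 + 12*√1770 ≈ 288.86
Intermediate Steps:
g = ⅙ ≈ 0.16667
k(d) = -1 + d² (k(d) = d² - 1 = -1 + d²)
P(W) = 49 (P(W) = (6 + 1)² = 7² = 49)
N(J) = 3 - √1770/6 (N(J) = 3 - √(49 + ⅙) = 3 - √(295/6) = 3 - √1770/6)
-9*N(11)*8 = -9*(3 - √1770/6)*8 = (-27 + 3*√1770/2)*8 = -216 + 12*√1770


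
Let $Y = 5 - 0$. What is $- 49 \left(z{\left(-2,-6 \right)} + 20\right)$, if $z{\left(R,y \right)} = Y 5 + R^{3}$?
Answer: $-1813$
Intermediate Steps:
$Y = 5$ ($Y = 5 + 0 = 5$)
$z{\left(R,y \right)} = 25 + R^{3}$ ($z{\left(R,y \right)} = 5 \cdot 5 + R^{3} = 25 + R^{3}$)
$- 49 \left(z{\left(-2,-6 \right)} + 20\right) = - 49 \left(\left(25 + \left(-2\right)^{3}\right) + 20\right) = - 49 \left(\left(25 - 8\right) + 20\right) = - 49 \left(17 + 20\right) = \left(-49\right) 37 = -1813$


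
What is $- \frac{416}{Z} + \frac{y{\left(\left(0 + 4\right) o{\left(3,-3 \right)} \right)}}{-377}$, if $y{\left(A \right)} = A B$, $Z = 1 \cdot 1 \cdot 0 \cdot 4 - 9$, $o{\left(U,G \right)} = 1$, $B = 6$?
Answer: $\frac{156616}{3393} \approx 46.159$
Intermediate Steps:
$Z = -9$ ($Z = 1 \cdot 0 \cdot 4 - 9 = 1 \cdot 0 - 9 = 0 - 9 = -9$)
$y{\left(A \right)} = 6 A$ ($y{\left(A \right)} = A 6 = 6 A$)
$- \frac{416}{Z} + \frac{y{\left(\left(0 + 4\right) o{\left(3,-3 \right)} \right)}}{-377} = - \frac{416}{-9} + \frac{6 \left(0 + 4\right) 1}{-377} = \left(-416\right) \left(- \frac{1}{9}\right) + 6 \cdot 4 \cdot 1 \left(- \frac{1}{377}\right) = \frac{416}{9} + 6 \cdot 4 \left(- \frac{1}{377}\right) = \frac{416}{9} + 24 \left(- \frac{1}{377}\right) = \frac{416}{9} - \frac{24}{377} = \frac{156616}{3393}$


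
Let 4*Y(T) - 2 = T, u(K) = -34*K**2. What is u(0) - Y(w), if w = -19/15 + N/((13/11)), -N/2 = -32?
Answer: -10703/780 ≈ -13.722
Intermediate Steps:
N = 64 (N = -2*(-32) = 64)
w = 10313/195 (w = -19/15 + 64/((13/11)) = -19*1/15 + 64/((13*(1/11))) = -19/15 + 64/(13/11) = -19/15 + 64*(11/13) = -19/15 + 704/13 = 10313/195 ≈ 52.887)
Y(T) = 1/2 + T/4
u(0) - Y(w) = -34*0**2 - (1/2 + (1/4)*(10313/195)) = -34*0 - (1/2 + 10313/780) = 0 - 1*10703/780 = 0 - 10703/780 = -10703/780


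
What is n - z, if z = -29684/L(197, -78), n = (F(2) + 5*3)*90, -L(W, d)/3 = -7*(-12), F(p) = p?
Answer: 88969/63 ≈ 1412.2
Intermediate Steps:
L(W, d) = -252 (L(W, d) = -(-21)*(-12) = -3*84 = -252)
n = 1530 (n = (2 + 5*3)*90 = (2 + 15)*90 = 17*90 = 1530)
z = 7421/63 (z = -29684/(-252) = -29684*(-1/252) = 7421/63 ≈ 117.79)
n - z = 1530 - 1*7421/63 = 1530 - 7421/63 = 88969/63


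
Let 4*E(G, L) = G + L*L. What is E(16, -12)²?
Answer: 1600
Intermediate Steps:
E(G, L) = G/4 + L²/4 (E(G, L) = (G + L*L)/4 = (G + L²)/4 = G/4 + L²/4)
E(16, -12)² = ((¼)*16 + (¼)*(-12)²)² = (4 + (¼)*144)² = (4 + 36)² = 40² = 1600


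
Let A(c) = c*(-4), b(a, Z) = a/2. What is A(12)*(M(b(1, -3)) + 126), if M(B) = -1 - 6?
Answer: -5712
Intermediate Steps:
b(a, Z) = a/2 (b(a, Z) = a*(1/2) = a/2)
M(B) = -7
A(c) = -4*c
A(12)*(M(b(1, -3)) + 126) = (-4*12)*(-7 + 126) = -48*119 = -5712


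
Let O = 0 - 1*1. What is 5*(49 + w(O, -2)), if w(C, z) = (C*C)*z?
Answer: 235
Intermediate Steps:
O = -1 (O = 0 - 1 = -1)
w(C, z) = z*C² (w(C, z) = C²*z = z*C²)
5*(49 + w(O, -2)) = 5*(49 - 2*(-1)²) = 5*(49 - 2*1) = 5*(49 - 2) = 5*47 = 235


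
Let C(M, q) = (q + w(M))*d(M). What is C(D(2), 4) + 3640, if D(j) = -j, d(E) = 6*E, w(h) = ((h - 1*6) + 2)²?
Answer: 3160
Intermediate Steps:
w(h) = (-4 + h)² (w(h) = ((h - 6) + 2)² = ((-6 + h) + 2)² = (-4 + h)²)
C(M, q) = 6*M*(q + (-4 + M)²) (C(M, q) = (q + (-4 + M)²)*(6*M) = 6*M*(q + (-4 + M)²))
C(D(2), 4) + 3640 = 6*(-1*2)*(4 + (-4 - 1*2)²) + 3640 = 6*(-2)*(4 + (-4 - 2)²) + 3640 = 6*(-2)*(4 + (-6)²) + 3640 = 6*(-2)*(4 + 36) + 3640 = 6*(-2)*40 + 3640 = -480 + 3640 = 3160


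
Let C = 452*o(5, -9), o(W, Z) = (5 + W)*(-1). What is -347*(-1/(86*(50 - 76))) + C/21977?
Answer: -17732739/49140572 ≈ -0.36086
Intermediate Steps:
o(W, Z) = -5 - W
C = -4520 (C = 452*(-5 - 1*5) = 452*(-5 - 5) = 452*(-10) = -4520)
-347*(-1/(86*(50 - 76))) + C/21977 = -347*(-1/(86*(50 - 76))) - 4520/21977 = -347/((-86*(-26))) - 4520*1/21977 = -347/2236 - 4520/21977 = -17732739/49140572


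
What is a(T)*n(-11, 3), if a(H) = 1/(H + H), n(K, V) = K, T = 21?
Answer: -11/42 ≈ -0.26190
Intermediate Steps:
a(H) = 1/(2*H)
a(T)*n(-11, 3) = ((1/2)/21)*(-11) = ((1/2)*(1/21))*(-11) = (1/42)*(-11) = -11/42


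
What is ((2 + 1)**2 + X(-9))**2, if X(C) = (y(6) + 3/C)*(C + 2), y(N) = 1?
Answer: 169/9 ≈ 18.778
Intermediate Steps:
X(C) = (1 + 3/C)*(2 + C) (X(C) = (1 + 3/C)*(C + 2) = (1 + 3/C)*(2 + C))
((2 + 1)**2 + X(-9))**2 = ((2 + 1)**2 + (5 - 9 + 6/(-9)))**2 = (3**2 + (5 - 9 + 6*(-1/9)))**2 = (9 + (5 - 9 - 2/3))**2 = (9 - 14/3)**2 = (13/3)**2 = 169/9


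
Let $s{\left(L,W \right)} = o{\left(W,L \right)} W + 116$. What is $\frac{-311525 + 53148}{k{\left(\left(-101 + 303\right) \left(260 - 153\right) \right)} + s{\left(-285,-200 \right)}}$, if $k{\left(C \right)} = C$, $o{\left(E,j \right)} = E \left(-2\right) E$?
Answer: $- \frac{258377}{16021730} \approx -0.016127$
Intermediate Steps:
$o{\left(E,j \right)} = - 2 E^{2}$ ($o{\left(E,j \right)} = - 2 E E = - 2 E^{2}$)
$s{\left(L,W \right)} = 116 - 2 W^{3}$ ($s{\left(L,W \right)} = - 2 W^{2} W + 116 = - 2 W^{3} + 116 = 116 - 2 W^{3}$)
$\frac{-311525 + 53148}{k{\left(\left(-101 + 303\right) \left(260 - 153\right) \right)} + s{\left(-285,-200 \right)}} = \frac{-311525 + 53148}{\left(-101 + 303\right) \left(260 - 153\right) - \left(-116 + 2 \left(-200\right)^{3}\right)} = - \frac{258377}{202 \cdot 107 + \left(116 - -16000000\right)} = - \frac{258377}{21614 + \left(116 + 16000000\right)} = - \frac{258377}{21614 + 16000116} = - \frac{258377}{16021730}$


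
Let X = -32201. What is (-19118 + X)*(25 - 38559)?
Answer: 1977526346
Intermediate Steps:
(-19118 + X)*(25 - 38559) = (-19118 - 32201)*(25 - 38559) = -51319*(-38534) = 1977526346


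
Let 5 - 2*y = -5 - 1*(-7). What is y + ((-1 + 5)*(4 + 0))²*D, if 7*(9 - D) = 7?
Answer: 4099/2 ≈ 2049.5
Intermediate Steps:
D = 8 (D = 9 - ⅐*7 = 9 - 1 = 8)
y = 3/2 (y = 5/2 - (-5 - 1*(-7))/2 = 5/2 - (-5 + 7)/2 = 5/2 - ½*2 = 5/2 - 1 = 3/2 ≈ 1.5000)
y + ((-1 + 5)*(4 + 0))²*D = 3/2 + ((-1 + 5)*(4 + 0))²*8 = 3/2 + (4*4)²*8 = 3/2 + 16²*8 = 3/2 + 256*8 = 3/2 + 2048 = 4099/2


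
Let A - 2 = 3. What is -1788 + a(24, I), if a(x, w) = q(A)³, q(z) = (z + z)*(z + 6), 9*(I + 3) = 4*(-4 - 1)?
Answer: 1329212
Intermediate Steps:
I = -47/9 (I = -3 + (4*(-4 - 1))/9 = -3 + (4*(-5))/9 = -3 + (⅑)*(-20) = -3 - 20/9 = -47/9 ≈ -5.2222)
A = 5 (A = 2 + 3 = 5)
q(z) = 2*z*(6 + z) (q(z) = (2*z)*(6 + z) = 2*z*(6 + z))
a(x, w) = 1331000 (a(x, w) = (2*5*(6 + 5))³ = (2*5*11)³ = 110³ = 1331000)
-1788 + a(24, I) = -1788 + 1331000 = 1329212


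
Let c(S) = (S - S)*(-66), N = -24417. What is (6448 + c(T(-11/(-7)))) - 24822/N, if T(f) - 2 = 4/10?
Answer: 17496182/2713 ≈ 6449.0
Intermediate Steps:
T(f) = 12/5 (T(f) = 2 + 4/10 = 2 + 4*(⅒) = 2 + ⅖ = 12/5)
c(S) = 0 (c(S) = 0*(-66) = 0)
(6448 + c(T(-11/(-7)))) - 24822/N = (6448 + 0) - 24822/(-24417) = 6448 - 24822*(-1/24417) = 6448 + 2758/2713 = 17496182/2713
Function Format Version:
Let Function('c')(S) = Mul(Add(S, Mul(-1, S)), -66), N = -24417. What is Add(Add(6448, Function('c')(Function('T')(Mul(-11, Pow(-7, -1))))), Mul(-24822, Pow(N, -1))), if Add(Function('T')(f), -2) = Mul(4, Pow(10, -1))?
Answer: Rational(17496182, 2713) ≈ 6449.0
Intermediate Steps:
Function('T')(f) = Rational(12, 5) (Function('T')(f) = Add(2, Mul(4, Pow(10, -1))) = Add(2, Mul(4, Rational(1, 10))) = Add(2, Rational(2, 5)) = Rational(12, 5))
Function('c')(S) = 0 (Function('c')(S) = Mul(0, -66) = 0)
Add(Add(6448, Function('c')(Function('T')(Mul(-11, Pow(-7, -1))))), Mul(-24822, Pow(N, -1))) = Add(Add(6448, 0), Mul(-24822, Pow(-24417, -1))) = Add(6448, Mul(-24822, Rational(-1, 24417))) = Add(6448, Rational(2758, 2713)) = Rational(17496182, 2713)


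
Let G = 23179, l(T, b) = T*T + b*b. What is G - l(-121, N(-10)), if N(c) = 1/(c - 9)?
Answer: 3082217/361 ≈ 8538.0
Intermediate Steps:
N(c) = 1/(-9 + c)
l(T, b) = T² + b²
G - l(-121, N(-10)) = 23179 - ((-121)² + (1/(-9 - 10))²) = 23179 - (14641 + (1/(-19))²) = 23179 - (14641 + (-1/19)²) = 23179 - (14641 + 1/361) = 23179 - 1*5285402/361 = 23179 - 5285402/361 = 3082217/361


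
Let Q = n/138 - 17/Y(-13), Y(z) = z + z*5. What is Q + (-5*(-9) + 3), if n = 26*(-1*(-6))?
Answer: 88531/1794 ≈ 49.348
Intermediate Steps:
n = 156 (n = 26*6 = 156)
Y(z) = 6*z (Y(z) = z + 5*z = 6*z)
Q = 2419/1794 (Q = 156/138 - 17/(6*(-13)) = 156*(1/138) - 17/(-78) = 26/23 - 17*(-1/78) = 26/23 + 17/78 = 2419/1794 ≈ 1.3484)
Q + (-5*(-9) + 3) = 2419/1794 + (-5*(-9) + 3) = 2419/1794 + (45 + 3) = 2419/1794 + 48 = 88531/1794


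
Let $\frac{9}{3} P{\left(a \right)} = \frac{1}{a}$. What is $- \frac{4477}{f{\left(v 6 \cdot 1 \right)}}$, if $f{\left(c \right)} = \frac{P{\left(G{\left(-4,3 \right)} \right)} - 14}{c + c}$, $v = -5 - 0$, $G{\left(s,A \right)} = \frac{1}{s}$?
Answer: $- \frac{402930}{23} \approx -17519.0$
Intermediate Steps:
$v = -5$ ($v = -5 + 0 = -5$)
$P{\left(a \right)} = \frac{1}{3 a}$
$f{\left(c \right)} = - \frac{23}{3 c}$ ($f{\left(c \right)} = \frac{\frac{1}{3 \frac{1}{-4}} - 14}{c + c} = \frac{\frac{1}{3 \left(- \frac{1}{4}\right)} - 14}{2 c} = \left(\frac{1}{3} \left(-4\right) - 14\right) \frac{1}{2 c} = \left(- \frac{4}{3} - 14\right) \frac{1}{2 c} = - \frac{46 \frac{1}{2 c}}{3} = - \frac{23}{3 c}$)
$- \frac{4477}{f{\left(v 6 \cdot 1 \right)}} = - \frac{4477}{\left(- \frac{23}{3}\right) \frac{1}{\left(-5\right) 6 \cdot 1}} = - \frac{4477}{\left(- \frac{23}{3}\right) \frac{1}{\left(-30\right) 1}} = - \frac{4477}{\left(- \frac{23}{3}\right) \frac{1}{-30}} = - \frac{4477}{\left(- \frac{23}{3}\right) \left(- \frac{1}{30}\right)} = - \frac{4477}{\frac{23}{90}} = \left(-4477\right) \frac{90}{23} = - \frac{402930}{23}$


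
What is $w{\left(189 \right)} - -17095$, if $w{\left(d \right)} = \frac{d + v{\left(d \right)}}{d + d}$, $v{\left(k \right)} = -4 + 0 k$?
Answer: $\frac{6462095}{378} \approx 17096.0$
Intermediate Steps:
$v{\left(k \right)} = -4$ ($v{\left(k \right)} = -4 + 0 = -4$)
$w{\left(d \right)} = \frac{-4 + d}{2 d}$ ($w{\left(d \right)} = \frac{d - 4}{d + d} = \frac{-4 + d}{2 d}$)
$w{\left(189 \right)} - -17095 = \frac{-4 + 189}{2 \cdot 189} - -17095 = \frac{1}{2} \cdot \frac{1}{189} \cdot 185 + 17095 = \frac{185}{378} + 17095 = \frac{6462095}{378}$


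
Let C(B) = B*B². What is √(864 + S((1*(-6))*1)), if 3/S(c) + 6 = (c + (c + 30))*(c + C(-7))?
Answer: √237233533/524 ≈ 29.394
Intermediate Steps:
C(B) = B³
S(c) = 3/(-6 + (-343 + c)*(30 + 2*c)) (S(c) = 3/(-6 + (c + (c + 30))*(c + (-7)³)) = 3/(-6 + (c + (30 + c))*(c - 343)) = 3/(-6 + (30 + 2*c)*(-343 + c)) = 3/(-6 + (-343 + c)*(30 + 2*c)))
√(864 + S((1*(-6))*1)) = √(864 + 3/(2*(-5148 + ((1*(-6))*1)² - 328*1*(-6)))) = √(864 + 3/(2*(-5148 + (-6*1)² - (-1968)))) = √(864 + 3/(2*(-5148 + (-6)² - 328*(-6)))) = √(864 + 3/(2*(-5148 + 36 + 1968))) = √(864 + (3/2)/(-3144)) = √(864 + (3/2)*(-1/3144)) = √(864 - 1/2096) = √(1810943/2096) = √237233533/524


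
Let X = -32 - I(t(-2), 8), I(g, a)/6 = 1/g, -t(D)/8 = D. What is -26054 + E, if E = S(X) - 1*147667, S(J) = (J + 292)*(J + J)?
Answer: -6097015/32 ≈ -1.9053e+5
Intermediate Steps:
t(D) = -8*D
I(g, a) = 6/g
X = -259/8 (X = -32 - 6/((-8*(-2))) = -32 - 6/16 = -32 - 1*3/8 = -32 - 3/8 = -259/8 ≈ -32.375)
S(J) = 2*J*(292 + J) (S(J) = (292 + J)*(2*J) = 2*J*(292 + J))
E = -5263287/32 (E = 2*(-259/8)*(292 - 259/8) - 1*147667 = 2*(-259/8)*(2077/8) - 147667 = -537943/32 - 147667 = -5263287/32 ≈ -1.6448e+5)
-26054 + E = -26054 - 5263287/32 = -6097015/32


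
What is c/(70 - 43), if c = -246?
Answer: -82/9 ≈ -9.1111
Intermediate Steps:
c/(70 - 43) = -246/(70 - 43) = -246/27 = -246*1/27 = -82/9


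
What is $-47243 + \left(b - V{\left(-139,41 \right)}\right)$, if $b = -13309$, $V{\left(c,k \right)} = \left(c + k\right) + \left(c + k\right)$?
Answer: $-60356$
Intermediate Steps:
$V{\left(c,k \right)} = 2 c + 2 k$
$-47243 + \left(b - V{\left(-139,41 \right)}\right) = -47243 - \left(13309 - 278 + 82\right) = -47243 - 13113 = -60356$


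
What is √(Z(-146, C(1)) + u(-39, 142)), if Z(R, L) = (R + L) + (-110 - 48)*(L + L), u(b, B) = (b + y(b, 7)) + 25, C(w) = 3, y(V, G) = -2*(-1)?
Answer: I*√1103 ≈ 33.211*I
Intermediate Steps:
y(V, G) = 2
u(b, B) = 27 + b (u(b, B) = (b + 2) + 25 = (2 + b) + 25 = 27 + b)
Z(R, L) = R - 315*L (Z(R, L) = (L + R) - 316*L = R - 315*L)
√(Z(-146, C(1)) + u(-39, 142)) = √((-146 - 315*3) + (27 - 39)) = √((-146 - 945) - 12) = √(-1091 - 12) = √(-1103) = I*√1103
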